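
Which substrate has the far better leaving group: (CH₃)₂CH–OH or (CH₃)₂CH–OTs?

(CH₃)₂CH–OTs

From (CH₃)₂CH–OH the departing group would be OH⁻ (pKₐ(H₂O) ≈ 15.7). Strong base; essentially never leaves without prior activation.
From (CH₃)₂CH–OTs the leaving group is OTs⁻ (pKₐ(p-CH₃C₆H₄SO₃H (TsOH)) ≈ -2.8). Resonance-delocalised arenesulfonate.
(In practice (CH₃)₂CH–OTs is made from (CH₃)₂CH–OH by treatment with TsCl / pyridine, converting the hydroxyl into a tosylate.)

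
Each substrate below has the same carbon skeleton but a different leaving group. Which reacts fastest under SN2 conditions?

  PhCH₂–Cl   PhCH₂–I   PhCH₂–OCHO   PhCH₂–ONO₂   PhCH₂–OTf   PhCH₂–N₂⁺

The skeletons are identical, so relative rate is governed entirely by leaving-group ability.
Leaving-group ability tracks the stability of the departed species; conjugate-acid pKₐ is the usual yardstick (lower pKₐ → better LG).
PhCH₂–N₂⁺ loses N₂: no meaningful conjugate acid; N₂ departs as an exceptionally stable neutral molecule
PhCH₂–OTf loses OTf⁻: pKₐ(CF₃SO₃H (triflic acid)) ≈ -14
PhCH₂–I loses I⁻: pKₐ(HI) ≈ -10
PhCH₂–Cl loses Cl⁻: pKₐ(HCl) ≈ -7
PhCH₂–ONO₂ loses NO₃⁻: pKₐ(HNO₃) ≈ -1.3
PhCH₂–OCHO loses HCOO⁻: pKₐ(HCOOH) ≈ 3.8

PhCH₂–N₂⁺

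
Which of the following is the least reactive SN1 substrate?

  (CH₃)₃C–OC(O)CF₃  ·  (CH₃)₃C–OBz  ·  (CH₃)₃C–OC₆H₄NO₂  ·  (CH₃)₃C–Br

(CH₃)₃C–OC₆H₄NO₂

The skeletons are identical, so relative rate is governed entirely by leaving-group ability.
Rank by basicity of the departing species: weakest base leaves most easily.
(CH₃)₃C–Br loses Br⁻: pKₐ(HBr) ≈ -9
(CH₃)₃C–OC(O)CF₃ loses CF₃COO⁻: pKₐ(CF₃COOH) ≈ 0.2
(CH₃)₃C–OBz loses PhCOO⁻: pKₐ(C₆H₅COOH) ≈ 4.2
(CH₃)₃C–OC₆H₄NO₂ loses p-O₂N–C₆H₄–O⁻: pKₐ(p-nitrophenol) ≈ 7.2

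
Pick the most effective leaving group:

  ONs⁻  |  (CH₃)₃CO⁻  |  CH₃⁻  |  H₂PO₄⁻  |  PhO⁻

ONs⁻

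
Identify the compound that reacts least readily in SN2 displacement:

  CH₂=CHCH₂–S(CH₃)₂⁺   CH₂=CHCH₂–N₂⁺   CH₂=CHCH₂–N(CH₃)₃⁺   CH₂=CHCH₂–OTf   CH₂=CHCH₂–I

CH₂=CHCH₂–N(CH₃)₃⁺

Identical carbon frameworks mean the comparison reduces to leaving-group quality.
The more stable X⁻ (or X) is on its own — i.e. the weaker a base it is — the better a leaving group it makes.
CH₂=CHCH₂–N₂⁺ loses N₂: no meaningful conjugate acid; N₂ departs as an exceptionally stable neutral molecule
CH₂=CHCH₂–OTf loses OTf⁻: pKₐ(CF₃SO₃H (triflic acid)) ≈ -14
CH₂=CHCH₂–I loses I⁻: pKₐ(HI) ≈ -10
CH₂=CHCH₂–S(CH₃)₂⁺ loses SR'₂: pKₐ(R'₂SH⁺) ≈ -7
CH₂=CHCH₂–N(CH₃)₃⁺ loses NR'₃: pKₐ(R'₃NH⁺) ≈ 10.7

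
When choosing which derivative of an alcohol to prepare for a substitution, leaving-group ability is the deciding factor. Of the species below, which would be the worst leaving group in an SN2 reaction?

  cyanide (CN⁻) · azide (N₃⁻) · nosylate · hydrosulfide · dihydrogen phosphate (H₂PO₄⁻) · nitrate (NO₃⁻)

Leaving-group ability tracks the stability of the departed species; conjugate-acid pKₐ is the usual yardstick (lower pKₐ → better LG).
nosylate: pKₐ(p-O₂NC₆H₄SO₃H) ≈ -3.5
nitrate (NO₃⁻): pKₐ(HNO₃) ≈ -1.3
dihydrogen phosphate (H₂PO₄⁻): pKₐ(H₃PO₄) ≈ 2.1
azide (N₃⁻): pKₐ(HN₃) ≈ 4.7
hydrosulfide: pKₐ(H₂S) ≈ 7
cyanide (CN⁻): pKₐ(HCN) ≈ 9.2

cyanide (CN⁻)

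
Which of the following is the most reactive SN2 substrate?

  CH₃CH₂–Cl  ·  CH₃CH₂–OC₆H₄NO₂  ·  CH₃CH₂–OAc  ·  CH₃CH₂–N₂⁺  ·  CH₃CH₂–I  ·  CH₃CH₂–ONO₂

With the same alkyl group throughout, only the leaving group differentiates the rates.
Leaving-group ability tracks the stability of the departed species; conjugate-acid pKₐ is the usual yardstick (lower pKₐ → better LG).
CH₃CH₂–N₂⁺ loses N₂: no meaningful conjugate acid; N₂ departs as an exceptionally stable neutral molecule
CH₃CH₂–I loses I⁻: pKₐ(HI) ≈ -10
CH₃CH₂–Cl loses Cl⁻: pKₐ(HCl) ≈ -7
CH₃CH₂–ONO₂ loses NO₃⁻: pKₐ(HNO₃) ≈ -1.3
CH₃CH₂–OAc loses AcO⁻: pKₐ(CH₃COOH) ≈ 4.8
CH₃CH₂–OC₆H₄NO₂ loses p-O₂N–C₆H₄–O⁻: pKₐ(p-nitrophenol) ≈ 7.2

CH₃CH₂–N₂⁺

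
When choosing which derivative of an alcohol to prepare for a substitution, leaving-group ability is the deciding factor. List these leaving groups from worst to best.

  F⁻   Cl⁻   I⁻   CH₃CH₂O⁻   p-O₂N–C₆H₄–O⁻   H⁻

H⁻ < CH₃CH₂O⁻ < p-O₂N–C₆H₄–O⁻ < F⁻ < Cl⁻ < I⁻

Rank by basicity of the departing species: weakest base leaves most easily.
I⁻: pKₐ(HI) ≈ -10
Cl⁻: pKₐ(HCl) ≈ -7
F⁻: pKₐ(HF) ≈ 3.2
p-O₂N–C₆H₄–O⁻: pKₐ(p-nitrophenol) ≈ 7.2
CH₃CH₂O⁻: pKₐ(CH₃CH₂OH) ≈ 16
H⁻: pKₐ(H₂) ≈ 36
The question asks for worst first, so the sequence is read in increasing leaving-group ability.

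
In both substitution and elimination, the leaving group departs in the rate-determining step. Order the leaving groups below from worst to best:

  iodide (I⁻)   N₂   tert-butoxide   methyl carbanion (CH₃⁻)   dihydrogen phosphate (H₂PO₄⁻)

The more stable X⁻ (or X) is on its own — i.e. the weaker a base it is — the better a leaving group it makes.
N₂: no meaningful conjugate acid; N₂ departs as an exceptionally stable neutral molecule
iodide (I⁻): pKₐ(HI) ≈ -10 — large, highly polarisable; very weak base
dihydrogen phosphate (H₂PO₄⁻): pKₐ(H₃PO₄) ≈ 2.1
tert-butoxide: pKₐ(t-BuOH) ≈ 18 — bulky, strongly basic alkoxide
methyl carbanion (CH₃⁻): pKₐ(CH₄) ≈ 48
Listed from poorest to best leaving group as asked.

methyl carbanion (CH₃⁻) < tert-butoxide < dihydrogen phosphate (H₂PO₄⁻) < iodide (I⁻) < N₂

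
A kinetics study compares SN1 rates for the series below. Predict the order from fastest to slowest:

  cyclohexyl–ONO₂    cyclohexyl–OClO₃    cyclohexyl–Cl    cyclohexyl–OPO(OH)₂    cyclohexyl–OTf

cyclohexyl–OTf > cyclohexyl–OClO₃ > cyclohexyl–Cl > cyclohexyl–ONO₂ > cyclohexyl–OPO(OH)₂

Identical carbon frameworks mean the comparison reduces to leaving-group quality.
A good leaving group is a weak base: the lower the pKₐ of its conjugate acid, the more readily it departs.
cyclohexyl–OTf loses OTf⁻: pKₐ(CF₃SO₃H (triflic acid)) ≈ -14
cyclohexyl–OClO₃ loses ClO₄⁻: pKₐ(HClO₄) ≈ -10
cyclohexyl–Cl loses Cl⁻: pKₐ(HCl) ≈ -7
cyclohexyl–ONO₂ loses NO₃⁻: pKₐ(HNO₃) ≈ -1.3
cyclohexyl–OPO(OH)₂ loses H₂PO₄⁻: pKₐ(H₃PO₄) ≈ 2.1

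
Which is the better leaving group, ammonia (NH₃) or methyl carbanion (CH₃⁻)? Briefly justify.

ammonia (NH₃) is the better leaving group.
pKₐ(NH₄⁺) ≈ 9.2 versus pKₐ(CH₄) ≈ 48: ammonia (NH₃) is the much weaker base.
Neutral but moderately basic; leaves from R–NH₃⁺.

ammonia (NH₃)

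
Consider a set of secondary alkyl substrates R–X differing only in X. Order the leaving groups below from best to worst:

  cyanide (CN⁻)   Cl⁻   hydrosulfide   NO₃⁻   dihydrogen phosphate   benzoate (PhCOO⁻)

Cl⁻: pKₐ(HCl) ≈ -7
NO₃⁻: pKₐ(HNO₃) ≈ -1.3
dihydrogen phosphate: pKₐ(H₃PO₄) ≈ 2.1
benzoate (PhCOO⁻): pKₐ(C₆H₅COOH) ≈ 4.2
hydrosulfide: pKₐ(H₂S) ≈ 7
cyanide (CN⁻): pKₐ(HCN) ≈ 9.2

Cl⁻ > NO₃⁻ > dihydrogen phosphate > benzoate (PhCOO⁻) > hydrosulfide > cyanide (CN⁻)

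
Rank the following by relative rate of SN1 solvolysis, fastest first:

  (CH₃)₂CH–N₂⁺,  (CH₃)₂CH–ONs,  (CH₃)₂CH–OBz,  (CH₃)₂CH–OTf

Identical carbon frameworks mean the comparison reduces to leaving-group quality.
Leaving-group ability tracks the stability of the departed species; conjugate-acid pKₐ is the usual yardstick (lower pKₐ → better LG).
(CH₃)₂CH–N₂⁺ loses N₂: no meaningful conjugate acid; N₂ departs as an exceptionally stable neutral molecule
(CH₃)₂CH–OTf loses OTf⁻: pKₐ(CF₃SO₃H (triflic acid)) ≈ -14
(CH₃)₂CH–ONs loses ONs⁻: pKₐ(p-O₂NC₆H₄SO₃H) ≈ -3.5
(CH₃)₂CH–OBz loses PhCOO⁻: pKₐ(C₆H₅COOH) ≈ 4.2

(CH₃)₂CH–N₂⁺ > (CH₃)₂CH–OTf > (CH₃)₂CH–ONs > (CH₃)₂CH–OBz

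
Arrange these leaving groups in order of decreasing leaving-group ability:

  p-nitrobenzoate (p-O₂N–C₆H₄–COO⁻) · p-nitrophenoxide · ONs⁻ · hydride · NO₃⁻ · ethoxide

ONs⁻: pKₐ(p-O₂NC₆H₄SO₃H) ≈ -3.5
NO₃⁻: pKₐ(HNO₃) ≈ -1.3
p-nitrobenzoate (p-O₂N–C₆H₄–COO⁻): pKₐ(p-nitrobenzoic acid) ≈ 3.4
p-nitrophenoxide: pKₐ(p-nitrophenol) ≈ 7.2
ethoxide: pKₐ(CH₃CH₂OH) ≈ 16
hydride: pKₐ(H₂) ≈ 36

ONs⁻ > NO₃⁻ > p-nitrobenzoate (p-O₂N–C₆H₄–COO⁻) > p-nitrophenoxide > ethoxide > hydride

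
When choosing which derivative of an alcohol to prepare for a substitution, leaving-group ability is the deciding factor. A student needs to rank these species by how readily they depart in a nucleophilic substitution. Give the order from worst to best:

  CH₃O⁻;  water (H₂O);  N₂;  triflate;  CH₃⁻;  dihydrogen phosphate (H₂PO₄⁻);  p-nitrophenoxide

Leaving-group ability tracks the stability of the departed species; conjugate-acid pKₐ is the usual yardstick (lower pKₐ → better LG).
N₂: no meaningful conjugate acid; N₂ departs as an exceptionally stable neutral molecule
triflate: pKₐ(CF₃SO₃H (triflic acid)) ≈ -14
water (H₂O): pKₐ(H₃O⁺) ≈ -1.7
dihydrogen phosphate (H₂PO₄⁻): pKₐ(H₃PO₄) ≈ 2.1
p-nitrophenoxide: pKₐ(p-nitrophenol) ≈ 7.2
CH₃O⁻: pKₐ(CH₃OH) ≈ 15.5
CH₃⁻: pKₐ(CH₄) ≈ 48
The question asks for worst first, so the sequence is read in increasing leaving-group ability.

CH₃⁻ < CH₃O⁻ < p-nitrophenoxide < dihydrogen phosphate (H₂PO₄⁻) < water (H₂O) < triflate < N₂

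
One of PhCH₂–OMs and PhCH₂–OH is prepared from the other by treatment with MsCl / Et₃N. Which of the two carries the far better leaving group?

PhCH₂–OMs

From PhCH₂–OH the departing group would be OH⁻ (pKₐ(H₂O) ≈ 15.7). Strong base; essentially never leaves without prior activation.
From PhCH₂–OMs the leaving group is OMs⁻ (pKₐ(CH₃SO₃H (MsOH)) ≈ -1.9). Resonance-delocalised alkanesulfonate.
Treatment with MsCl / Et₃N works by converting the hydroxyl into a mesylate, making PhCH₂–OMs enormously more reactive.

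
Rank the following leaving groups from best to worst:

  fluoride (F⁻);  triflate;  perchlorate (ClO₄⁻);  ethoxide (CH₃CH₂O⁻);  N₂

N₂ > triflate > perchlorate (ClO₄⁻) > fluoride (F⁻) > ethoxide (CH₃CH₂O⁻)

A good leaving group is a weak base: the lower the pKₐ of its conjugate acid, the more readily it departs.
N₂: no meaningful conjugate acid; N₂ departs as an exceptionally stable neutral molecule
triflate: pKₐ(CF₃SO₃H (triflic acid)) ≈ -14 — charge spread over three oxygens and a CF₃ group; the premier leaving group in synthesis
perchlorate (ClO₄⁻): pKₐ(HClO₄) ≈ -10 — extremely weak base; rarely used for safety reasons
fluoride (F⁻): pKₐ(HF) ≈ 3.2 — small and strongly basic; the poor halide leaving group
ethoxide (CH₃CH₂O⁻): pKₐ(CH₃CH₂OH) ≈ 16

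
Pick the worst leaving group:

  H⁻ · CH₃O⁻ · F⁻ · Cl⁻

H⁻

The more stable X⁻ (or X) is on its own — i.e. the weaker a base it is — the better a leaving group it makes.
Cl⁻: pKₐ(HCl) ≈ -7
F⁻: pKₐ(HF) ≈ 3.2
CH₃O⁻: pKₐ(CH₃OH) ≈ 15.5
H⁻: pKₐ(H₂) ≈ 36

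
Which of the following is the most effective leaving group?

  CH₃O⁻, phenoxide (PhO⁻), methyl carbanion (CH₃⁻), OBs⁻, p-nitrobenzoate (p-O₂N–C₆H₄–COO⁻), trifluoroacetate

Leaving-group ability tracks the stability of the departed species; conjugate-acid pKₐ is the usual yardstick (lower pKₐ → better LG).
OBs⁻: pKₐ(p-BrC₆H₄SO₃H) ≈ -2.8
trifluoroacetate: pKₐ(CF₃COOH) ≈ 0.2
p-nitrobenzoate (p-O₂N–C₆H₄–COO⁻): pKₐ(p-nitrobenzoic acid) ≈ 3.4
phenoxide (PhO⁻): pKₐ(C₆H₅OH (phenol)) ≈ 10
CH₃O⁻: pKₐ(CH₃OH) ≈ 15.5
methyl carbanion (CH₃⁻): pKₐ(CH₄) ≈ 48

OBs⁻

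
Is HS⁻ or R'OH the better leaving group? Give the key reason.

R'OH

R'OH is the better leaving group.
pKₐ(R'OH₂⁺) ≈ -2.4 versus pKₐ(H₂S) ≈ 7: R'OH is the much weaker base.
Neutral; leaves from a protonated ether (an oxonium ion, R–O(H)R'⁺).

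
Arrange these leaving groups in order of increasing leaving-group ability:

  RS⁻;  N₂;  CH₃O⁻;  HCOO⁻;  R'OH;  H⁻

H⁻ < CH₃O⁻ < RS⁻ < HCOO⁻ < R'OH < N₂

Leaving-group ability tracks the stability of the departed species; conjugate-acid pKₐ is the usual yardstick (lower pKₐ → better LG).
N₂: no meaningful conjugate acid; N₂ departs as an exceptionally stable neutral molecule
R'OH: pKₐ(R'OH₂⁺) ≈ -2.4
HCOO⁻: pKₐ(HCOOH) ≈ 3.8
RS⁻: pKₐ(RSH (a thiol)) ≈ 10.5
CH₃O⁻: pKₐ(CH₃OH) ≈ 15.5
H⁻: pKₐ(H₂) ≈ 36
Listed from poorest to best leaving group as asked.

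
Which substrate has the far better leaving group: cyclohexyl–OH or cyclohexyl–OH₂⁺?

From cyclohexyl–OH the departing group would be OH⁻ (pKₐ(H₂O) ≈ 15.7). Strong base; essentially never leaves without prior activation.
From cyclohexyl–OH₂⁺ the leaving group is H₂O (pKₐ(H₃O⁺) ≈ -1.7). Neutral; leaves from a protonated alcohol (R–OH₂⁺).
(In practice cyclohexyl–OH₂⁺ is made from cyclohexyl–OH by protonation with strong acid, converting the leaving group from hydroxide to neutral water.)

cyclohexyl–OH₂⁺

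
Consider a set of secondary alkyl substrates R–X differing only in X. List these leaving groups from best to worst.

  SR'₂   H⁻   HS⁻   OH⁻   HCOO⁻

A good leaving group is a weak base: the lower the pKₐ of its conjugate acid, the more readily it departs.
SR'₂: pKₐ(R'₂SH⁺) ≈ -7
HCOO⁻: pKₐ(HCOOH) ≈ 3.8
HS⁻: pKₐ(H₂S) ≈ 7
OH⁻: pKₐ(H₂O) ≈ 15.7
H⁻: pKₐ(H₂) ≈ 36

SR'₂ > HCOO⁻ > HS⁻ > OH⁻ > H⁻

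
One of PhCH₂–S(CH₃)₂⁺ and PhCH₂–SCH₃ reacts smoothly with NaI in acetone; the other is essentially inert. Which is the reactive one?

From PhCH₂–SCH₃ the departing group would be RS⁻ (pKₐ(RSH (a thiol)) ≈ 10.5). Moderately basic; rarely leaves without activation.
From PhCH₂–S(CH₃)₂⁺ the leaving group is SR'₂ (pKₐ(R'₂SH⁺) ≈ -7). Neutral; leaves from a sulfonium salt (R–SR'₂⁺).
(In practice PhCH₂–S(CH₃)₂⁺ is made from PhCH₂–SCH₃ by S-methylation with CH₃I, allowing neutral dimethyl sulfide, rather than methanethiolate, to depart.)

PhCH₂–S(CH₃)₂⁺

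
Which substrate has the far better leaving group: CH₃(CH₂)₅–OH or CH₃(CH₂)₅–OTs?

CH₃(CH₂)₅–OTs

From CH₃(CH₂)₅–OH the departing group would be OH⁻ (pKₐ(H₂O) ≈ 15.7). Strong base; essentially never leaves without prior activation.
From CH₃(CH₂)₅–OTs the leaving group is OTs⁻ (pKₐ(p-CH₃C₆H₄SO₃H (TsOH)) ≈ -2.8). Resonance-delocalised arenesulfonate.
(In practice CH₃(CH₂)₅–OTs is made from CH₃(CH₂)₅–OH by treatment with TsCl / pyridine, converting the hydroxyl into a tosylate.)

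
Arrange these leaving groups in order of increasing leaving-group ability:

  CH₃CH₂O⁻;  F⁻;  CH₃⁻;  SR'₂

CH₃⁻ < CH₃CH₂O⁻ < F⁻ < SR'₂

The more stable X⁻ (or X) is on its own — i.e. the weaker a base it is — the better a leaving group it makes.
SR'₂: pKₐ(R'₂SH⁺) ≈ -7 — neutral; leaves from a sulfonium salt (R–SR'₂⁺)
F⁻: pKₐ(HF) ≈ 3.2 — small and strongly basic; the poor halide leaving group
CH₃CH₂O⁻: pKₐ(CH₃CH₂OH) ≈ 16
CH₃⁻: pKₐ(CH₄) ≈ 48 — unstabilised carbanion; the worst conceivable leaving group
The question asks for worst first, so the sequence is read in increasing leaving-group ability.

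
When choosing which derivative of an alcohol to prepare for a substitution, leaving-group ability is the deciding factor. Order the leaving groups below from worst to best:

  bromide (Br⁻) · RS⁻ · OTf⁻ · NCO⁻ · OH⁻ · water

OH⁻ < RS⁻ < NCO⁻ < water < bromide (Br⁻) < OTf⁻

OTf⁻: pKₐ(CF₃SO₃H (triflic acid)) ≈ -14
bromide (Br⁻): pKₐ(HBr) ≈ -9
water: pKₐ(H₃O⁺) ≈ -1.7
NCO⁻: pKₐ(HOCN) ≈ 3.5
RS⁻: pKₐ(RSH (a thiol)) ≈ 10.5
OH⁻: pKₐ(H₂O) ≈ 15.7
Listed from poorest to best leaving group as asked.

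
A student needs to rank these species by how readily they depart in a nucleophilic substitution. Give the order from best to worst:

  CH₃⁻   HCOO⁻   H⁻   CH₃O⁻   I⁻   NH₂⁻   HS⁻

I⁻ > HCOO⁻ > HS⁻ > CH₃O⁻ > H⁻ > NH₂⁻ > CH₃⁻

Rank by basicity of the departing species: weakest base leaves most easily.
I⁻: pKₐ(HI) ≈ -10 — large, highly polarisable; very weak base
HCOO⁻: pKₐ(HCOOH) ≈ 3.8 — resonance-stabilised carboxylate
HS⁻: pKₐ(H₂S) ≈ 7 — larger and more polarisable than the oxygen analogue
CH₃O⁻: pKₐ(CH₃OH) ≈ 15.5 — strong base; alkoxides do not leave unassisted
H⁻: pKₐ(H₂) ≈ 36 — extremely strong base; leaves only in special hydride-transfer contexts
NH₂⁻: pKₐ(NH₃) ≈ 38 — extremely strong base; never a leaving group
CH₃⁻: pKₐ(CH₄) ≈ 48 — unstabilised carbanion; the worst conceivable leaving group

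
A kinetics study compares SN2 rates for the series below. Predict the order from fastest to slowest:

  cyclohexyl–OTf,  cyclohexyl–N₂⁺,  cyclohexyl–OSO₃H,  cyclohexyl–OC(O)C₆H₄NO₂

Same R in every case — rank the leaving groups.
Rank by basicity of the departing species: weakest base leaves most easily.
cyclohexyl–N₂⁺ loses N₂: no meaningful conjugate acid; N₂ departs as an exceptionally stable neutral molecule
cyclohexyl–OTf loses OTf⁻: pKₐ(CF₃SO₃H (triflic acid)) ≈ -14
cyclohexyl–OSO₃H loses HSO₄⁻: pKₐ(H₂SO₄) ≈ -3
cyclohexyl–OC(O)C₆H₄NO₂ loses p-O₂N–C₆H₄–COO⁻: pKₐ(p-nitrobenzoic acid) ≈ 3.4

cyclohexyl–N₂⁺ > cyclohexyl–OTf > cyclohexyl–OSO₃H > cyclohexyl–OC(O)C₆H₄NO₂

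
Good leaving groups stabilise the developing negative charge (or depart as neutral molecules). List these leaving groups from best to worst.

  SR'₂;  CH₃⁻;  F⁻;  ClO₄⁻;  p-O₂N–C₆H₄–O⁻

ClO₄⁻ > SR'₂ > F⁻ > p-O₂N–C₆H₄–O⁻ > CH₃⁻

ClO₄⁻: pKₐ(HClO₄) ≈ -10
SR'₂: pKₐ(R'₂SH⁺) ≈ -7
F⁻: pKₐ(HF) ≈ 3.2
p-O₂N–C₆H₄–O⁻: pKₐ(p-nitrophenol) ≈ 7.2
CH₃⁻: pKₐ(CH₄) ≈ 48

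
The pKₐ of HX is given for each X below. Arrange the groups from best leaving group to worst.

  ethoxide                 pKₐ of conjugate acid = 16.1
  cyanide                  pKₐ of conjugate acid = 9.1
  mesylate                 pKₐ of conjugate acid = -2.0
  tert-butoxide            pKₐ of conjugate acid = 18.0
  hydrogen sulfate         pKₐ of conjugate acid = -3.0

Lower conjugate-acid pKₐ ⇒ weaker base ⇒ better leaving group.
Sorting by the given values: hydrogen sulfate (-3.0), mesylate (-2.0), cyanide (9.1), ethoxide (16.1), tert-butoxide (18.0).

hydrogen sulfate > mesylate > cyanide > ethoxide > tert-butoxide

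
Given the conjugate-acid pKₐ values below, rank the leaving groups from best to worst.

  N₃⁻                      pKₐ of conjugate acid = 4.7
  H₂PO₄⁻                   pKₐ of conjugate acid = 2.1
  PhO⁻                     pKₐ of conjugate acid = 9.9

H₂PO₄⁻ > N₃⁻ > PhO⁻

Lower conjugate-acid pKₐ ⇒ weaker base ⇒ better leaving group.
Sorting by the given values: H₂PO₄⁻ (2.1), N₃⁻ (4.7), PhO⁻ (9.9).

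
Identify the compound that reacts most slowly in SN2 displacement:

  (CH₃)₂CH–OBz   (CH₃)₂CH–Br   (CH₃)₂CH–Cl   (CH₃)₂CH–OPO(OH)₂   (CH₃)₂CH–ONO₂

(CH₃)₂CH–OBz

Identical carbon frameworks mean the comparison reduces to leaving-group quality.
A good leaving group is a weak base: the lower the pKₐ of its conjugate acid, the more readily it departs.
(CH₃)₂CH–Br loses Br⁻: pKₐ(HBr) ≈ -9
(CH₃)₂CH–Cl loses Cl⁻: pKₐ(HCl) ≈ -7
(CH₃)₂CH–ONO₂ loses NO₃⁻: pKₐ(HNO₃) ≈ -1.3
(CH₃)₂CH–OPO(OH)₂ loses H₂PO₄⁻: pKₐ(H₃PO₄) ≈ 2.1
(CH₃)₂CH–OBz loses PhCOO⁻: pKₐ(C₆H₅COOH) ≈ 4.2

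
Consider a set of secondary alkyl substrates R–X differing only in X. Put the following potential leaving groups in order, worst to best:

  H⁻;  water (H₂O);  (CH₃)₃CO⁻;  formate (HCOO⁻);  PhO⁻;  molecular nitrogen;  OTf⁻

Rank by basicity of the departing species: weakest base leaves most easily.
molecular nitrogen: no meaningful conjugate acid; N₂ departs as an exceptionally stable neutral molecule
OTf⁻: pKₐ(CF₃SO₃H (triflic acid)) ≈ -14 — charge spread over three oxygens and a CF₃ group; the premier leaving group in synthesis
water (H₂O): pKₐ(H₃O⁺) ≈ -1.7 — neutral; leaves from a protonated alcohol (R–OH₂⁺)
formate (HCOO⁻): pKₐ(HCOOH) ≈ 3.8 — resonance-stabilised carboxylate
PhO⁻: pKₐ(C₆H₅OH (phenol)) ≈ 10 — resonance into the ring helps, but still a poor LG
(CH₃)₃CO⁻: pKₐ(t-BuOH) ≈ 18 — bulky, strongly basic alkoxide
H⁻: pKₐ(H₂) ≈ 36
Reversing gives the worst-to-best order requested.

H⁻ < (CH₃)₃CO⁻ < PhO⁻ < formate (HCOO⁻) < water (H₂O) < OTf⁻ < molecular nitrogen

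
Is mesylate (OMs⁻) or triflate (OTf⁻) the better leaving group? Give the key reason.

triflate (OTf⁻) is the better leaving group.
pKₐ(CF₃SO₃H (triflic acid)) ≈ -14 versus pKₐ(CH₃SO₃H (MsOH)) ≈ -1.9: triflate (OTf⁻) is the much weaker base.
Charge spread over three oxygens and a CF₃ group; the premier leaving group in synthesis.

triflate (OTf⁻)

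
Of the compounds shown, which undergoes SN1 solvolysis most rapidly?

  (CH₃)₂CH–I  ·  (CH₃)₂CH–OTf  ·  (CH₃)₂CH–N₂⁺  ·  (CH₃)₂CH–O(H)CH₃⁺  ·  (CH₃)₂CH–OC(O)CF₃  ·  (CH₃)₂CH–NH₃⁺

(CH₃)₂CH–N₂⁺

With the same alkyl group throughout, only the leaving group differentiates the rates.
Leaving-group ability tracks the stability of the departed species; conjugate-acid pKₐ is the usual yardstick (lower pKₐ → better LG).
(CH₃)₂CH–N₂⁺ loses N₂: no meaningful conjugate acid; N₂ departs as an exceptionally stable neutral molecule
(CH₃)₂CH–OTf loses OTf⁻: pKₐ(CF₃SO₃H (triflic acid)) ≈ -14
(CH₃)₂CH–I loses I⁻: pKₐ(HI) ≈ -10
(CH₃)₂CH–O(H)CH₃⁺ loses R'OH: pKₐ(R'OH₂⁺) ≈ -2.4
(CH₃)₂CH–OC(O)CF₃ loses CF₃COO⁻: pKₐ(CF₃COOH) ≈ 0.2
(CH₃)₂CH–NH₃⁺ loses NH₃: pKₐ(NH₄⁺) ≈ 9.2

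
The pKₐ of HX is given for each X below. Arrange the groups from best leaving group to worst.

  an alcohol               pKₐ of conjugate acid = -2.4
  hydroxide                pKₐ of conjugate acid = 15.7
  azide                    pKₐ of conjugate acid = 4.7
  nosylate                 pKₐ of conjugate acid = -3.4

Lower conjugate-acid pKₐ ⇒ weaker base ⇒ better leaving group.
Sorting by the given values: nosylate (-3.4), an alcohol (-2.4), azide (4.7), hydroxide (15.7).

nosylate > an alcohol > azide > hydroxide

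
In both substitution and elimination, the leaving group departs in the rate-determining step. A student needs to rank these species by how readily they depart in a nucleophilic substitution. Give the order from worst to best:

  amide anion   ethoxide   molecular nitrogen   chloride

amide anion < ethoxide < chloride < molecular nitrogen

The more stable X⁻ (or X) is on its own — i.e. the weaker a base it is — the better a leaving group it makes.
molecular nitrogen: no meaningful conjugate acid; N₂ departs as an exceptionally stable neutral molecule
chloride: pKₐ(HCl) ≈ -7
ethoxide: pKₐ(CH₃CH₂OH) ≈ 16
amide anion: pKₐ(NH₃) ≈ 38
The question asks for worst first, so the sequence is read in increasing leaving-group ability.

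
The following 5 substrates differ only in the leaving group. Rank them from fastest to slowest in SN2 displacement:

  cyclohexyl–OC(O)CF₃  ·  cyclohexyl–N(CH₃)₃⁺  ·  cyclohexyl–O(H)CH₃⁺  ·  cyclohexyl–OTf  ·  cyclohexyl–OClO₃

cyclohexyl–OTf > cyclohexyl–OClO₃ > cyclohexyl–O(H)CH₃⁺ > cyclohexyl–OC(O)CF₃ > cyclohexyl–N(CH₃)₃⁺

The skeletons are identical, so relative rate is governed entirely by leaving-group ability.
Leaving-group ability tracks the stability of the departed species; conjugate-acid pKₐ is the usual yardstick (lower pKₐ → better LG).
cyclohexyl–OTf loses OTf⁻: pKₐ(CF₃SO₃H (triflic acid)) ≈ -14
cyclohexyl–OClO₃ loses ClO₄⁻: pKₐ(HClO₄) ≈ -10
cyclohexyl–O(H)CH₃⁺ loses R'OH: pKₐ(R'OH₂⁺) ≈ -2.4
cyclohexyl–OC(O)CF₃ loses CF₃COO⁻: pKₐ(CF₃COOH) ≈ 0.2
cyclohexyl–N(CH₃)₃⁺ loses NR'₃: pKₐ(R'₃NH⁺) ≈ 10.7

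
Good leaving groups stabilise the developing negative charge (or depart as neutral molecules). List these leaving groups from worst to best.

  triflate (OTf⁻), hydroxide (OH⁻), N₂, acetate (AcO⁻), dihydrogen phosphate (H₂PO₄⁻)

hydroxide (OH⁻) < acetate (AcO⁻) < dihydrogen phosphate (H₂PO₄⁻) < triflate (OTf⁻) < N₂

The more stable X⁻ (or X) is on its own — i.e. the weaker a base it is — the better a leaving group it makes.
N₂: no meaningful conjugate acid; N₂ departs as an exceptionally stable neutral molecule
triflate (OTf⁻): pKₐ(CF₃SO₃H (triflic acid)) ≈ -14 — charge spread over three oxygens and a CF₃ group; the premier leaving group in synthesis
dihydrogen phosphate (H₂PO₄⁻): pKₐ(H₃PO₄) ≈ 2.1 — moderate base; biological leaving group after further activation
acetate (AcO⁻): pKₐ(CH₃COOH) ≈ 4.8
hydroxide (OH⁻): pKₐ(H₂O) ≈ 15.7 — strong base; essentially never leaves without prior activation
Reversing gives the worst-to-best order requested.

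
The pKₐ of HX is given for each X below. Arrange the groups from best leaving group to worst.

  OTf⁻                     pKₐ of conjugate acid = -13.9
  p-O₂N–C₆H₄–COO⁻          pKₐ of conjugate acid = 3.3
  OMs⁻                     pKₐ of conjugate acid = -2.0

OTf⁻ > OMs⁻ > p-O₂N–C₆H₄–COO⁻

Lower conjugate-acid pKₐ ⇒ weaker base ⇒ better leaving group.
Sorting by the given values: OTf⁻ (-13.9), OMs⁻ (-2.0), p-O₂N–C₆H₄–COO⁻ (3.3).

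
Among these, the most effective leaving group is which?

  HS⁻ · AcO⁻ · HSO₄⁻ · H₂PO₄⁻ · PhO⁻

HSO₄⁻

HSO₄⁻: pKₐ(H₂SO₄) ≈ -3
H₂PO₄⁻: pKₐ(H₃PO₄) ≈ 2.1
AcO⁻: pKₐ(CH₃COOH) ≈ 4.8
HS⁻: pKₐ(H₂S) ≈ 7
PhO⁻: pKₐ(C₆H₅OH (phenol)) ≈ 10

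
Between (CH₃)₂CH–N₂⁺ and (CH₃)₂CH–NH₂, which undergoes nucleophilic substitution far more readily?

From (CH₃)₂CH–NH₂ the departing group would be NH₂⁻ (pKₐ(NH₃) ≈ 38). Extremely strong base; never a leaving group.
From (CH₃)₂CH–N₂⁺ the leaving group is N₂ (no meaningful conjugate acid; N₂ departs as an exceptionally stable neutral molecule).
(In practice (CH₃)₂CH–N₂⁺ is made from (CH₃)₂CH–NH₂ by diazotisation (NaNO₂ / HCl, 0 °C), generating a diazonium salt that expels N₂.)

(CH₃)₂CH–N₂⁺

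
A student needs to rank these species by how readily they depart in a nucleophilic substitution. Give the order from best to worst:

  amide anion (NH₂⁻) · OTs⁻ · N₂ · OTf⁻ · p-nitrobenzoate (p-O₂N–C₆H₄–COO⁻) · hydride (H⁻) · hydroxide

N₂ > OTf⁻ > OTs⁻ > p-nitrobenzoate (p-O₂N–C₆H₄–COO⁻) > hydroxide > hydride (H⁻) > amide anion (NH₂⁻)

Leaving-group ability tracks the stability of the departed species; conjugate-acid pKₐ is the usual yardstick (lower pKₐ → better LG).
N₂: no meaningful conjugate acid; N₂ departs as an exceptionally stable neutral molecule
OTf⁻: pKₐ(CF₃SO₃H (triflic acid)) ≈ -14
OTs⁻: pKₐ(p-CH₃C₆H₄SO₃H (TsOH)) ≈ -2.8 — resonance-delocalised arenesulfonate
p-nitrobenzoate (p-O₂N–C₆H₄–COO⁻): pKₐ(p-nitrobenzoic acid) ≈ 3.4
hydroxide: pKₐ(H₂O) ≈ 15.7
hydride (H⁻): pKₐ(H₂) ≈ 36 — extremely strong base; leaves only in special hydride-transfer contexts
amide anion (NH₂⁻): pKₐ(NH₃) ≈ 38 — extremely strong base; never a leaving group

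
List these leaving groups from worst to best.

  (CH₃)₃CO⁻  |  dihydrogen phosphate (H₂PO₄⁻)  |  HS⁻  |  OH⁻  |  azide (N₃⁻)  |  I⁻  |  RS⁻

(CH₃)₃CO⁻ < OH⁻ < RS⁻ < HS⁻ < azide (N₃⁻) < dihydrogen phosphate (H₂PO₄⁻) < I⁻

A good leaving group is a weak base: the lower the pKₐ of its conjugate acid, the more readily it departs.
I⁻: pKₐ(HI) ≈ -10
dihydrogen phosphate (H₂PO₄⁻): pKₐ(H₃PO₄) ≈ 2.1
azide (N₃⁻): pKₐ(HN₃) ≈ 4.7
HS⁻: pKₐ(H₂S) ≈ 7
RS⁻: pKₐ(RSH (a thiol)) ≈ 10.5
OH⁻: pKₐ(H₂O) ≈ 15.7
(CH₃)₃CO⁻: pKₐ(t-BuOH) ≈ 18
Listed from poorest to best leaving group as asked.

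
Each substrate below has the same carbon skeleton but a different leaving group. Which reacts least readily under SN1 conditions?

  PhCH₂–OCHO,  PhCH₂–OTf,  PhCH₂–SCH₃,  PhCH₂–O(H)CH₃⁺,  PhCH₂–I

PhCH₂–SCH₃

Identical carbon frameworks mean the comparison reduces to leaving-group quality.
Rank by basicity of the departing species: weakest base leaves most easily.
PhCH₂–OTf loses OTf⁻: pKₐ(CF₃SO₃H (triflic acid)) ≈ -14
PhCH₂–I loses I⁻: pKₐ(HI) ≈ -10
PhCH₂–O(H)CH₃⁺ loses R'OH: pKₐ(R'OH₂⁺) ≈ -2.4
PhCH₂–OCHO loses HCOO⁻: pKₐ(HCOOH) ≈ 3.8
PhCH₂–SCH₃ loses RS⁻: pKₐ(RSH (a thiol)) ≈ 10.5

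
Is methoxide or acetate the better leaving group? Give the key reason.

acetate

acetate is the better leaving group.
pKₐ(CH₃COOH) ≈ 4.8 versus pKₐ(CH₃OH) ≈ 15.5: acetate is the much weaker base.
Resonance-stabilised but still a weak base.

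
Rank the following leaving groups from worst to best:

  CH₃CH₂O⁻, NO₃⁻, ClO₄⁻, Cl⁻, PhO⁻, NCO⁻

A good leaving group is a weak base: the lower the pKₐ of its conjugate acid, the more readily it departs.
ClO₄⁻: pKₐ(HClO₄) ≈ -10
Cl⁻: pKₐ(HCl) ≈ -7
NO₃⁻: pKₐ(HNO₃) ≈ -1.3
NCO⁻: pKₐ(HOCN) ≈ 3.5
PhO⁻: pKₐ(C₆H₅OH (phenol)) ≈ 10
CH₃CH₂O⁻: pKₐ(CH₃CH₂OH) ≈ 16
The question asks for worst first, so the sequence is read in increasing leaving-group ability.

CH₃CH₂O⁻ < PhO⁻ < NCO⁻ < NO₃⁻ < Cl⁻ < ClO₄⁻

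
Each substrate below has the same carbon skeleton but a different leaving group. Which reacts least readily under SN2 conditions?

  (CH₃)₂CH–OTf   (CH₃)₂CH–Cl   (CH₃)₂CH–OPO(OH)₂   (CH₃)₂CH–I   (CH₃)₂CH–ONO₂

(CH₃)₂CH–OPO(OH)₂

The skeletons are identical, so relative rate is governed entirely by leaving-group ability.
Rank by basicity of the departing species: weakest base leaves most easily.
(CH₃)₂CH–OTf loses OTf⁻: pKₐ(CF₃SO₃H (triflic acid)) ≈ -14
(CH₃)₂CH–I loses I⁻: pKₐ(HI) ≈ -10
(CH₃)₂CH–Cl loses Cl⁻: pKₐ(HCl) ≈ -7
(CH₃)₂CH–ONO₂ loses NO₃⁻: pKₐ(HNO₃) ≈ -1.3
(CH₃)₂CH–OPO(OH)₂ loses H₂PO₄⁻: pKₐ(H₃PO₄) ≈ 2.1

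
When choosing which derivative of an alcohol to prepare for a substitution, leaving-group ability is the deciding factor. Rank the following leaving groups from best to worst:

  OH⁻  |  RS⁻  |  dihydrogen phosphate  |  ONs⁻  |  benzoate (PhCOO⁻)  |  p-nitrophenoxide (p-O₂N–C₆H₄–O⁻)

Leaving-group ability tracks the stability of the departed species; conjugate-acid pKₐ is the usual yardstick (lower pKₐ → better LG).
ONs⁻: pKₐ(p-O₂NC₆H₄SO₃H) ≈ -3.5
dihydrogen phosphate: pKₐ(H₃PO₄) ≈ 2.1 — moderate base; biological leaving group after further activation
benzoate (PhCOO⁻): pKₐ(C₆H₅COOH) ≈ 4.2
p-nitrophenoxide (p-O₂N–C₆H₄–O⁻): pKₐ(p-nitrophenol) ≈ 7.2 — nitro group delocalises the charge; the classic chromogenic LG
RS⁻: pKₐ(RSH (a thiol)) ≈ 10.5 — moderately basic; rarely leaves without activation
OH⁻: pKₐ(H₂O) ≈ 15.7 — strong base; essentially never leaves without prior activation

ONs⁻ > dihydrogen phosphate > benzoate (PhCOO⁻) > p-nitrophenoxide (p-O₂N–C₆H₄–O⁻) > RS⁻ > OH⁻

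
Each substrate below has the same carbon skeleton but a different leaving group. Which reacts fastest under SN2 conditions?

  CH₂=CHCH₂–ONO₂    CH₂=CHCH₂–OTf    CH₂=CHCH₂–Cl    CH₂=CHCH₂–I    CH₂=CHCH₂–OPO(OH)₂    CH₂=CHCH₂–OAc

The skeletons are identical, so relative rate is governed entirely by leaving-group ability.
The more stable X⁻ (or X) is on its own — i.e. the weaker a base it is — the better a leaving group it makes.
CH₂=CHCH₂–OTf loses OTf⁻: pKₐ(CF₃SO₃H (triflic acid)) ≈ -14
CH₂=CHCH₂–I loses I⁻: pKₐ(HI) ≈ -10
CH₂=CHCH₂–Cl loses Cl⁻: pKₐ(HCl) ≈ -7
CH₂=CHCH₂–ONO₂ loses NO₃⁻: pKₐ(HNO₃) ≈ -1.3
CH₂=CHCH₂–OPO(OH)₂ loses H₂PO₄⁻: pKₐ(H₃PO₄) ≈ 2.1
CH₂=CHCH₂–OAc loses AcO⁻: pKₐ(CH₃COOH) ≈ 4.8

CH₂=CHCH₂–OTf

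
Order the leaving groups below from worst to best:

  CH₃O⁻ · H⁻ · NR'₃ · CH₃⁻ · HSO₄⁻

Leaving-group ability tracks the stability of the departed species; conjugate-acid pKₐ is the usual yardstick (lower pKₐ → better LG).
HSO₄⁻: pKₐ(H₂SO₄) ≈ -3
NR'₃: pKₐ(R'₃NH⁺) ≈ 10.7
CH₃O⁻: pKₐ(CH₃OH) ≈ 15.5
H⁻: pKₐ(H₂) ≈ 36
CH₃⁻: pKₐ(CH₄) ≈ 48
The question asks for worst first, so the sequence is read in increasing leaving-group ability.

CH₃⁻ < H⁻ < CH₃O⁻ < NR'₃ < HSO₄⁻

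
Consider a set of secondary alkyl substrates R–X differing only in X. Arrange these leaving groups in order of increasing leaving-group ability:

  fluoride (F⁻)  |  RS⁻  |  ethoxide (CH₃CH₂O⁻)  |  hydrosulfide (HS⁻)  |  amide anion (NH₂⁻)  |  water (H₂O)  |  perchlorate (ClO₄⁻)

Leaving-group ability tracks the stability of the departed species; conjugate-acid pKₐ is the usual yardstick (lower pKₐ → better LG).
perchlorate (ClO₄⁻): pKₐ(HClO₄) ≈ -10 — extremely weak base; rarely used for safety reasons
water (H₂O): pKₐ(H₃O⁺) ≈ -1.7
fluoride (F⁻): pKₐ(HF) ≈ 3.2 — small and strongly basic; the poor halide leaving group
hydrosulfide (HS⁻): pKₐ(H₂S) ≈ 7 — larger and more polarisable than the oxygen analogue
RS⁻: pKₐ(RSH (a thiol)) ≈ 10.5 — moderately basic; rarely leaves without activation
ethoxide (CH₃CH₂O⁻): pKₐ(CH₃CH₂OH) ≈ 16 — strong base; alkoxides do not leave unassisted
amide anion (NH₂⁻): pKₐ(NH₃) ≈ 38
Reversing gives the worst-to-best order requested.

amide anion (NH₂⁻) < ethoxide (CH₃CH₂O⁻) < RS⁻ < hydrosulfide (HS⁻) < fluoride (F⁻) < water (H₂O) < perchlorate (ClO₄⁻)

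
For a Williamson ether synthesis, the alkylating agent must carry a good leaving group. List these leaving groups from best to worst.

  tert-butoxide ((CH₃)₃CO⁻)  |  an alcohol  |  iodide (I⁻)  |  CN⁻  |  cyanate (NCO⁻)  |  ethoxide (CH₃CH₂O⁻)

Rank by basicity of the departing species: weakest base leaves most easily.
iodide (I⁻): pKₐ(HI) ≈ -10
an alcohol: pKₐ(R'OH₂⁺) ≈ -2.4
cyanate (NCO⁻): pKₐ(HOCN) ≈ 3.5
CN⁻: pKₐ(HCN) ≈ 9.2 — sp carbon stabilises the charge somewhat, but still a poor LG
ethoxide (CH₃CH₂O⁻): pKₐ(CH₃CH₂OH) ≈ 16 — strong base; alkoxides do not leave unassisted
tert-butoxide ((CH₃)₃CO⁻): pKₐ(t-BuOH) ≈ 18 — bulky, strongly basic alkoxide

iodide (I⁻) > an alcohol > cyanate (NCO⁻) > CN⁻ > ethoxide (CH₃CH₂O⁻) > tert-butoxide ((CH₃)₃CO⁻)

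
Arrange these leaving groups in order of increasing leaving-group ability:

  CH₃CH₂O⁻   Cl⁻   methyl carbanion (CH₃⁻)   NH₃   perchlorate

methyl carbanion (CH₃⁻) < CH₃CH₂O⁻ < NH₃ < Cl⁻ < perchlorate

Leaving-group ability tracks the stability of the departed species; conjugate-acid pKₐ is the usual yardstick (lower pKₐ → better LG).
perchlorate: pKₐ(HClO₄) ≈ -10
Cl⁻: pKₐ(HCl) ≈ -7
NH₃: pKₐ(NH₄⁺) ≈ 9.2
CH₃CH₂O⁻: pKₐ(CH₃CH₂OH) ≈ 16
methyl carbanion (CH₃⁻): pKₐ(CH₄) ≈ 48
Reversing gives the worst-to-best order requested.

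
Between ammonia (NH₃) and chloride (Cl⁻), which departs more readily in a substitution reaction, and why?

chloride (Cl⁻)

chloride (Cl⁻) is the better leaving group.
pKₐ(HCl) ≈ -7 versus pKₐ(NH₄⁺) ≈ 9.2: chloride (Cl⁻) is the much weaker base.
Moderately weak base.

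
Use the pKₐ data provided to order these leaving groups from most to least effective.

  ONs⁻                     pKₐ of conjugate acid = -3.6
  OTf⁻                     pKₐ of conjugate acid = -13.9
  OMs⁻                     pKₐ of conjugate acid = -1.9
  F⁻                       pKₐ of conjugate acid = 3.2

Lower conjugate-acid pKₐ ⇒ weaker base ⇒ better leaving group.
Sorting by the given values: OTf⁻ (-13.9), ONs⁻ (-3.6), OMs⁻ (-1.9), F⁻ (3.2).

OTf⁻ > ONs⁻ > OMs⁻ > F⁻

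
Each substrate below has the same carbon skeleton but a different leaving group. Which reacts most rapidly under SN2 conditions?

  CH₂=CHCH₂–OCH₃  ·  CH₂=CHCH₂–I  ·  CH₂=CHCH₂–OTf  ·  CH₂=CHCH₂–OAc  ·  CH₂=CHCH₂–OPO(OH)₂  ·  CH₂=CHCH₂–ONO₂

The skeletons are identical, so relative rate is governed entirely by leaving-group ability.
The more stable X⁻ (or X) is on its own — i.e. the weaker a base it is — the better a leaving group it makes.
CH₂=CHCH₂–OTf loses OTf⁻: pKₐ(CF₃SO₃H (triflic acid)) ≈ -14
CH₂=CHCH₂–I loses I⁻: pKₐ(HI) ≈ -10
CH₂=CHCH₂–ONO₂ loses NO₃⁻: pKₐ(HNO₃) ≈ -1.3
CH₂=CHCH₂–OPO(OH)₂ loses H₂PO₄⁻: pKₐ(H₃PO₄) ≈ 2.1
CH₂=CHCH₂–OAc loses AcO⁻: pKₐ(CH₃COOH) ≈ 4.8
CH₂=CHCH₂–OCH₃ loses CH₃O⁻: pKₐ(CH₃OH) ≈ 15.5

CH₂=CHCH₂–OTf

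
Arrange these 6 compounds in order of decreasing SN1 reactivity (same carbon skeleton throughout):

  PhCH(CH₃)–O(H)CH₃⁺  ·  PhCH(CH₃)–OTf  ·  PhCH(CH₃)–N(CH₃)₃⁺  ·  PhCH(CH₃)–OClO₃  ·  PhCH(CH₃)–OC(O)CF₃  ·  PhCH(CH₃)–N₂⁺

Same R in every case — rank the leaving groups.
A good leaving group is a weak base: the lower the pKₐ of its conjugate acid, the more readily it departs.
PhCH(CH₃)–N₂⁺ loses N₂: no meaningful conjugate acid; N₂ departs as an exceptionally stable neutral molecule
PhCH(CH₃)–OTf loses OTf⁻: pKₐ(CF₃SO₃H (triflic acid)) ≈ -14
PhCH(CH₃)–OClO₃ loses ClO₄⁻: pKₐ(HClO₄) ≈ -10
PhCH(CH₃)–O(H)CH₃⁺ loses R'OH: pKₐ(R'OH₂⁺) ≈ -2.4
PhCH(CH₃)–OC(O)CF₃ loses CF₃COO⁻: pKₐ(CF₃COOH) ≈ 0.2
PhCH(CH₃)–N(CH₃)₃⁺ loses NR'₃: pKₐ(R'₃NH⁺) ≈ 10.7

PhCH(CH₃)–N₂⁺ > PhCH(CH₃)–OTf > PhCH(CH₃)–OClO₃ > PhCH(CH₃)–O(H)CH₃⁺ > PhCH(CH₃)–OC(O)CF₃ > PhCH(CH₃)–N(CH₃)₃⁺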